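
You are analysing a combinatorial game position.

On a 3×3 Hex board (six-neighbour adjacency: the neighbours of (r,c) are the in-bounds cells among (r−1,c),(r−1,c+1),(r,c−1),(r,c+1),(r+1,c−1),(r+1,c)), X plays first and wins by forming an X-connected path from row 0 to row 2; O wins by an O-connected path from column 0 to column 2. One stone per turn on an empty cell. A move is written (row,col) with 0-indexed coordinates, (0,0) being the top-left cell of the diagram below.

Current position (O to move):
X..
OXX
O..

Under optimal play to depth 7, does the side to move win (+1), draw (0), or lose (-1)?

value(X../OXX/O.., O) = -1

p1 O@[X../OXX/O..]: (0,1)[XO./OXX/O..]-1* (0,2)[X.O/OXX/O..]-1 (2,1)[X../OXX/OO.]-1 (2,2)[X../OXX/O.O]-1
p2 X@[XO./OXX/O..]: (0,2)[XOX/OXX/O..]+1* (2,1)[XO./OXX/OX.]-1 (2,2)[XO./OXX/O.X]-1
p3 O@[XOX/OXX/O..]: (2,1)[XOX/OXX/OO.]-1* (2,2)[XOX/OXX/O.O]-1
p4 X@[XOX/OXX/OO.]: (2,2)[XOX/OXX/OOX]+1*
p5 O@[XOX/OXX/OOX] terminal -1; root [X../OXX/O..] d7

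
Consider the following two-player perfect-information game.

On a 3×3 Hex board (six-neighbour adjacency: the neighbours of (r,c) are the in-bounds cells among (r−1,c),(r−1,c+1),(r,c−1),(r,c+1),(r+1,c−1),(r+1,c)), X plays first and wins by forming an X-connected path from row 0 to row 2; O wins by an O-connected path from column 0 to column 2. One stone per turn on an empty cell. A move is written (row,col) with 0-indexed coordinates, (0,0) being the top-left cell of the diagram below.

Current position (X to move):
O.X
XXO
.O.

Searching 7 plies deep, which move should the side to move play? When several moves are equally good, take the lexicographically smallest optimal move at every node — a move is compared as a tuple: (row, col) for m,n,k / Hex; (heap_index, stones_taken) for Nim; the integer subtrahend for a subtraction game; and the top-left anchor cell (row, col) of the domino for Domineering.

X's best at [O.X/XXO/.O.]: (2,0)

p1 X@[O.X/XXO/.O.]: (0,1)[OXX/XXO/.O.]-1 (2,0)[O.X/XXO/XO.]+1* (2,2)[O.X/XXO/.OX]-1
p2 O@[O.X/XXO/XO.] terminal -1; root [O.X/XXO/.O.] d7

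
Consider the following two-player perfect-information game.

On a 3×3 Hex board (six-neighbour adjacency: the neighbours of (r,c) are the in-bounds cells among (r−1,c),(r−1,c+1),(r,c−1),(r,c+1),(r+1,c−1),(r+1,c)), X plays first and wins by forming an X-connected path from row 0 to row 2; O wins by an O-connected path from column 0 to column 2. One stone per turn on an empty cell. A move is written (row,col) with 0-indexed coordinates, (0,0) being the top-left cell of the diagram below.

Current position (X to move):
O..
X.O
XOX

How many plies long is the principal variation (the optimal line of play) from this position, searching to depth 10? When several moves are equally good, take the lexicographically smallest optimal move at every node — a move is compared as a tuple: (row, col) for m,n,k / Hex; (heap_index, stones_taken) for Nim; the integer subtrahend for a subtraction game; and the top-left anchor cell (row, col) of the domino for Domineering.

PV length from [O../X.O/XOX]: 1 ply

[O../X.O/XOX] X move#1: (0,1):+1/OX./X.O/XOX*, (0,2):+1/O.X/X.O/XOX, (1,1):+1/O../XXO/XOX
[OX./X.O/XOX] end (terminal -1, O#2); searched O../X.O/XOX to 10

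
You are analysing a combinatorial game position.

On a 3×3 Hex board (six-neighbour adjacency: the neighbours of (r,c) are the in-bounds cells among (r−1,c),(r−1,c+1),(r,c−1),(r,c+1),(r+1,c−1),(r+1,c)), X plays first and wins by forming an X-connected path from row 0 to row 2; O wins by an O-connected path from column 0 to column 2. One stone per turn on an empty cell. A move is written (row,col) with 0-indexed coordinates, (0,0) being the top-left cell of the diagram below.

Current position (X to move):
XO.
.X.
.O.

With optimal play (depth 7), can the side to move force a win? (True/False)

ply 1, X at XO./.X./.O. | (0,2)=-1→XOX/.X./.O.; (1,0)=-1→XO./XX./.O.; (1,2)=+1→XO./.XX/.O.*; (2,0)=+1→XO./.X./XO.; (2,2)=+1→XO./.X./.OX
ply 2, O at XO./.XX/.O. | (0,2)=-1→XOO/.XX/.O.*; (1,0)=-1→XO./OXX/.O.; (2,0)=-1→XO./.XX/OO.; (2,2)=-1→XO./.XX/.OO
ply 3, X at XOO/.XX/.O. | (1,0)=+1→XOO/XXX/.O.*; (2,0)=-1→XOO/.XX/XO.; (2,2)=-1→XOO/.XX/.OX
ply 4, O at XOO/XXX/.O. | (2,0)=-1→XOO/XXX/OO.*; (2,2)=-1→XOO/XXX/.OO
ply 5, X at XOO/XXX/OO. | (2,2)=+1→XOO/XXX/OOX*
ply 6: XOO/XXX/OOX is terminal -1 (O); from XO./.X./.O. depth 7

X winning at [XO./.X./.O.]: True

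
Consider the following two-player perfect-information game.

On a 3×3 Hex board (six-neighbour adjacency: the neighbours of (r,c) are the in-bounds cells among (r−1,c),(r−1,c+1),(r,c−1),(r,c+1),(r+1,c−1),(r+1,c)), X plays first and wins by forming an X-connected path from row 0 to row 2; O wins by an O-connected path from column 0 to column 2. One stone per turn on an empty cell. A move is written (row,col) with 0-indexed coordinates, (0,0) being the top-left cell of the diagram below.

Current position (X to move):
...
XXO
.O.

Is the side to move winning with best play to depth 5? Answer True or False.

X winning at [.../XXO/.O.]: True

ply 1, X at .../XXO/.O. | (0,0)=-1→X../XXO/.O.; (0,1)=-1→.X./XXO/.O.; (0,2)=-1→..X/XXO/.O.; (2,0)=+1→.../XXO/XO.*; (2,2)=-1→.../XXO/.OX
ply 2, O at .../XXO/XO. | (0,0)=-1→O../XXO/XO.*; (0,1)=-1→.O./XXO/XO.; (0,2)=-1→..O/XXO/XO.; (2,2)=-1→.../XXO/XOO
ply 3, X at O../XXO/XO. | (0,1)=+1→OX./XXO/XO.*; (0,2)=+1→O.X/XXO/XO.; (2,2)=+1→O../XXO/XOX
ply 4: OX./XXO/XO. is terminal -1 (O); from .../XXO/.O. depth 5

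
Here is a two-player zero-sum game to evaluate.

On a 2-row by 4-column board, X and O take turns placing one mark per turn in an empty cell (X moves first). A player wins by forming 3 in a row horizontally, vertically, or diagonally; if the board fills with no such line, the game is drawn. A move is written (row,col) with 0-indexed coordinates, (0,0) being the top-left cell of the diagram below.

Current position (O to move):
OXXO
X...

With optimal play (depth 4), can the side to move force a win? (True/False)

p1 O@[OXXO/X...]: (1,1)[OXXO/XO..]+0* (1,2)[OXXO/X.O.]+0 (1,3)[OXXO/X..O]+0
p2 X@[OXXO/XO..]: (1,2)[OXXO/XOX.]+0* (1,3)[OXXO/XO.X]+0
p3 O@[OXXO/XOX.]: (1,3)[OXXO/XOXO]+0*
p4 X@[OXXO/XOXO] terminal +0; root [OXXO/X...] d4

O winning at [OXXO/X...]: False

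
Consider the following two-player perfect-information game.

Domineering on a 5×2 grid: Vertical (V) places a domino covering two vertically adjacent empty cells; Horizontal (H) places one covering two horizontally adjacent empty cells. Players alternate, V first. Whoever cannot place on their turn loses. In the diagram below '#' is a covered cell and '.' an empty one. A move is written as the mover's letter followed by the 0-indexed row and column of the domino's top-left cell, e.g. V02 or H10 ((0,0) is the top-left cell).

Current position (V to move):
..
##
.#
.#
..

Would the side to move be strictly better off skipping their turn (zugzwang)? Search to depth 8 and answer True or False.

zugzwang(../##/.#/.#/.., V) = False

[../##/.#/.#/..] V move#1: V20:-1/../##/##/##/..*, V30:-1/../##/.#/##/#.
[../##/##/##/..] H move#2: H00:+1/##/##/##/##/..*, H40:+1/../##/##/##/##
[##/##/##/##/..] end (terminal -1, V#3); searched ../##/.#/.#/.. to 8
if V skipped the turn, H would face:
~ [../##/.#/.#/..] H move#1: H00:-1/##/##/.#/.#/.., H40:+1/../##/.#/.#/##*
~ [../##/.#/.#/##] V move#2: V20:-1/../##/##/##/##*
~ [../##/##/##/##] H move#3: H00:+1/##/##/##/##/##*
~ [##/##/##/##/##] end (terminal -1, V#4); searched ../##/.#/.#/.. to 8
compare (V): move=-1 vs pass=-1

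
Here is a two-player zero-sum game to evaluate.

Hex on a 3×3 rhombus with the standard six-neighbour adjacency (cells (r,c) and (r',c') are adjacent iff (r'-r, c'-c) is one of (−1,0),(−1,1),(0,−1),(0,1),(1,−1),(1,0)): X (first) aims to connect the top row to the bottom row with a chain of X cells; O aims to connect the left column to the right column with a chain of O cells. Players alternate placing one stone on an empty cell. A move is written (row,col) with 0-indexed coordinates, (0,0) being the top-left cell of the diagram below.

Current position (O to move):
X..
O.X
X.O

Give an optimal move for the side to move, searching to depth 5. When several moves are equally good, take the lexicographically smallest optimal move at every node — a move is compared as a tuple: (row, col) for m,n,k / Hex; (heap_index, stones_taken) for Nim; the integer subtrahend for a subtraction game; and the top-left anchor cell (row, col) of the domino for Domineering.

ply 1, O at X../O.X/X.O | (0,1)=-1→XO./O.X/X.O; (0,2)=+1→X.O/O.X/X.O*; (1,1)=+1→X../OOX/X.O; (2,1)=-1→X../O.X/XOO
ply 2, X at X.O/O.X/X.O | (0,1)=-1→XXO/O.X/X.O*; (1,1)=-1→X.O/OXX/X.O; (2,1)=-1→X.O/O.X/XXO
ply 3, O at XXO/O.X/X.O | (1,1)=+1→XXO/OOX/X.O*; (2,1)=-1→XXO/O.X/XOO
ply 4: XXO/OOX/X.O is terminal -1 (X); from X../O.X/X.O depth 5

O's best at [X../O.X/X.O]: (0,2)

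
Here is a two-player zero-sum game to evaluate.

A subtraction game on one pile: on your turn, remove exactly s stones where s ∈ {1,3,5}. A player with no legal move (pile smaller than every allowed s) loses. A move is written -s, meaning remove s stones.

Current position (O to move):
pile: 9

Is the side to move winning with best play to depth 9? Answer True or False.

p1 O@[9]: -1[8]+1* -3[6]+1 -5[4]+1
p2 X@[8]: -1[7]-1* -3[5]-1 -5[3]-1
p3 O@[7]: -1[6]+1* -3[4]+1 -5[2]+1
p4 X@[6]: -1[5]-1* -3[3]-1 -5[1]-1
p5 O@[5]: -1[4]+1* -3[2]+1 -5[0]+1
p6 X@[4]: -1[3]-1* -3[1]-1
p7 O@[3]: -1[2]+1* -3[0]+1
p8 X@[2]: -1[1]-1*
p9 O@[1]: -1[0]+1*
p10 X@[0] terminal -1; root [9] d9

O winning at [9]: True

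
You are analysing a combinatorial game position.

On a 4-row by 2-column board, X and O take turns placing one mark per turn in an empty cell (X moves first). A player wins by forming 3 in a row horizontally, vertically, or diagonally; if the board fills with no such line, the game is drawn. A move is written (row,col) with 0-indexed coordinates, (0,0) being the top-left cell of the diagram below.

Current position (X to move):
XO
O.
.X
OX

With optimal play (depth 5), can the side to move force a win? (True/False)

ply 1, X at XO/O./.X/OX | (1,1)=+1→XO/OX/.X/OX*; (2,0)=+0→XO/O./XX/OX
ply 2: XO/OX/.X/OX is terminal -1 (O); from XO/O./.X/OX depth 5

X winning at [XO/O./.X/OX]: True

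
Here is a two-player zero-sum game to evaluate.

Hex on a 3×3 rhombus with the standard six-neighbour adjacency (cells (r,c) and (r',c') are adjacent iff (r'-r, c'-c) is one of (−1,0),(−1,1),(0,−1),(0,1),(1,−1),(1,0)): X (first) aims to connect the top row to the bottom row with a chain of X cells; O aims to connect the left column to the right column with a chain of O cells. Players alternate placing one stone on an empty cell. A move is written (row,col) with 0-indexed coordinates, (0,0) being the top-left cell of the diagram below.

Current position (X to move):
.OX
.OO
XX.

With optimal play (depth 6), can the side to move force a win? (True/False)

ply 1, X at .OX/.OO/XX. | (0,0)=-1→XOX/.OO/XX.*; (1,0)=-1→.OX/XOO/XX.; (2,2)=-1→.OX/.OO/XXX
ply 2, O at XOX/.OO/XX. | (1,0)=+1→XOX/OOO/XX.*; (2,2)=-1→XOX/.OO/XXO
ply 3: XOX/OOO/XX. is terminal -1 (X); from .OX/.OO/XX. depth 6

X winning at [.OX/.OO/XX.]: False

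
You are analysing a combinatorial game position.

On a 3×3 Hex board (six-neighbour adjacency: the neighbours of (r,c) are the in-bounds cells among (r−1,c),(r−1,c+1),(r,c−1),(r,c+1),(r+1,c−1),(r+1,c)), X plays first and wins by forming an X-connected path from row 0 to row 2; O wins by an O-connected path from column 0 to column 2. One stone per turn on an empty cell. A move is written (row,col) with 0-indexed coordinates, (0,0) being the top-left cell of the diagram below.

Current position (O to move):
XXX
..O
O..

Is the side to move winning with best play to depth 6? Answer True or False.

p1 O@[XXX/..O/O..]: (1,0)[XXX/O.O/O..]+1* (1,1)[XXX/.OO/O..]+1 (2,1)[XXX/..O/OO.]+1 (2,2)[XXX/..O/O.O]+1
p2 X@[XXX/O.O/O..]: (1,1)[XXX/OXO/O..]-1* (2,1)[XXX/O.O/OX.]-1 (2,2)[XXX/O.O/O.X]-1
p3 O@[XXX/OXO/O..]: (2,1)[XXX/OXO/OO.]+1* (2,2)[XXX/OXO/O.O]-1
p4 X@[XXX/OXO/OO.] terminal -1; root [XXX/..O/O..] d6

O winning at [XXX/..O/O..]: True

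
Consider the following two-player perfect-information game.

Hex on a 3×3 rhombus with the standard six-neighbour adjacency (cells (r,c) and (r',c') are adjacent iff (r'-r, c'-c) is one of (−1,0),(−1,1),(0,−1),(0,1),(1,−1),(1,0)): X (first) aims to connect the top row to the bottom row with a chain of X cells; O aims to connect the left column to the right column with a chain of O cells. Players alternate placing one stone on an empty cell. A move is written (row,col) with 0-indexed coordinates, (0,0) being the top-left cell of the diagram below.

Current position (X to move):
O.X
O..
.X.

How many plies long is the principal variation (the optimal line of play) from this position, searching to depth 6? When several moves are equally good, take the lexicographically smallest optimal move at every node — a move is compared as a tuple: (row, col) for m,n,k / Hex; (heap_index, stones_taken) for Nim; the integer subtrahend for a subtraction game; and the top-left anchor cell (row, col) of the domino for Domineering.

[O.X/O../.X.] X move#1: (0,1):+1/OXX/O../.X.*, (1,1):+1/O.X/OX./.X., (1,2):+1/O.X/O.X/.X., (2,0):+1/O.X/O../XX., (2,2):+1/O.X/O../.XX
[OXX/O../.X.] O move#2: (1,1):-1/OXX/OO./.X.*, (1,2):-1/OXX/O.O/.X., (2,0):-1/OXX/O../OX., (2,2):-1/OXX/O../.XO
[OXX/OO./.X.] X move#3: (1,2):+1/OXX/OOX/.X.*, (2,0):-1/OXX/OO./XX., (2,2):-1/OXX/OO./.XX
[OXX/OOX/.X.] end (terminal -1, O#4); searched O.X/O../.X. to 6

PV length from [O.X/O../.X.]: 3 plies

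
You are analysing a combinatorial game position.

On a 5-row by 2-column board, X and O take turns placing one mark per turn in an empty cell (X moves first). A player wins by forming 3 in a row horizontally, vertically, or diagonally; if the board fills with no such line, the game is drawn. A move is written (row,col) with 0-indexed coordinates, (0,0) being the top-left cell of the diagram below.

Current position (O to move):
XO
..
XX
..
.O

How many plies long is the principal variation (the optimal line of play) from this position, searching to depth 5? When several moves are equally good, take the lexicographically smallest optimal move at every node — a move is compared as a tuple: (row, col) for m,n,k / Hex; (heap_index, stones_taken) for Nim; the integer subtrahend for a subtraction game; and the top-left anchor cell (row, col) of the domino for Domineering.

PV length from [XO/../XX/../.O]: 5 plies

p1 O@[XO/../XX/../.O]: (1,0)[XO/O./XX/../.O]+0* (1,1)[XO/.O/XX/../.O]-1 (3,0)[XO/../XX/O./.O]-1 (3,1)[XO/../XX/.O/.O]-1 (4,0)[XO/../XX/../OO]-1
p2 X@[XO/O./XX/../.O]: (1,1)[XO/OX/XX/../.O]+0* (3,0)[XO/O./XX/X./.O]+0 (3,1)[XO/O./XX/.X/.O]+0 (4,0)[XO/O./XX/../XO]+0
p3 O@[XO/OX/XX/../.O]: (3,0)[XO/OX/XX/O./.O]-1 (3,1)[XO/OX/XX/.O/.O]+0* (4,0)[XO/OX/XX/../OO]-1
p4 X@[XO/OX/XX/.O/.O]: (3,0)[XO/OX/XX/XO/.O]+0* (4,0)[XO/OX/XX/.O/XO]+0
p5 O@[XO/OX/XX/XO/.O]: (4,0)[XO/OX/XX/XO/OO]+0*
p6 X@[XO/OX/XX/XO/OO] terminal +0; root [XO/../XX/../.O] d5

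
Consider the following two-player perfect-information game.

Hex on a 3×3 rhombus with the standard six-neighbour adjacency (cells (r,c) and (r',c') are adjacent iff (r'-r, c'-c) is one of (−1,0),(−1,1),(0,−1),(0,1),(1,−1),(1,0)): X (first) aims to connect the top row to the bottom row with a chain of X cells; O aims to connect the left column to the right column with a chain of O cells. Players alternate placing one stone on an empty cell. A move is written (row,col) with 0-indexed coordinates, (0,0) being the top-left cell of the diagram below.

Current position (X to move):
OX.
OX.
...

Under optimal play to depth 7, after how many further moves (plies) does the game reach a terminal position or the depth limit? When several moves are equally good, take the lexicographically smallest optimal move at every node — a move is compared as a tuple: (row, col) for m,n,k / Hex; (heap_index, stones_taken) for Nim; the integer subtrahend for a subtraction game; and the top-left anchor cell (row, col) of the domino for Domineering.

p1 X@[OX./OX./...]: (0,2)[OXX/OX./...]+1* (1,2)[OX./OXX/...]+1 (2,0)[OX./OX./X..]+1 (2,1)[OX./OX./.X.]+1 (2,2)[OX./OX./..X]+1
p2 O@[OXX/OX./...]: (1,2)[OXX/OXO/...]-1* (2,0)[OXX/OX./O..]-1 (2,1)[OXX/OX./.O.]-1 (2,2)[OXX/OX./..O]-1
p3 X@[OXX/OXO/...]: (2,0)[OXX/OXO/X..]+1* (2,1)[OXX/OXO/.X.]+1 (2,2)[OXX/OXO/..X]+1
p4 O@[OXX/OXO/X..] terminal -1; root [OX./OX./...] d7

PV length from [OX./OX./...]: 3 plies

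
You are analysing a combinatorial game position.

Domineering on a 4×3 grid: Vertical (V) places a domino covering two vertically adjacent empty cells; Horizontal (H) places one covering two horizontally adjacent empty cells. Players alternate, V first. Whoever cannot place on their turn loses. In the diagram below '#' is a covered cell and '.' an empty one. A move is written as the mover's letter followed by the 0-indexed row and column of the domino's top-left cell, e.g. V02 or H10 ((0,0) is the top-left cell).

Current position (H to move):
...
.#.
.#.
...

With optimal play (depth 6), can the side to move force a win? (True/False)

ply 1, H at .../.#./.#./... | H00=-1→##./.#./.#./...*; H01=-1→.##/.#./.#./...; H30=-1→.../.#./.#./##.; H31=-1→.../.#./.#./.##
ply 2, V at ##./.#./.#./... | V02=+1→###/.##/.#./...*; V10=+1→##./##./##./...; V12=+1→##./.##/.##/...; V20=+1→##./.#./##./#..; V22=+1→##./.#./.##/..#
ply 3, H at ###/.##/.#./... | H30=-1→###/.##/.#./##.*; H31=-1→###/.##/.#./.##
ply 4, V at ###/.##/.#./##. | V10=+1→###/###/##./##.*; V22=+1→###/.##/.##/###
ply 5: ###/###/##./##. is terminal -1 (H); from .../.#./.#./... depth 6

H winning at [.../.#./.#./...]: False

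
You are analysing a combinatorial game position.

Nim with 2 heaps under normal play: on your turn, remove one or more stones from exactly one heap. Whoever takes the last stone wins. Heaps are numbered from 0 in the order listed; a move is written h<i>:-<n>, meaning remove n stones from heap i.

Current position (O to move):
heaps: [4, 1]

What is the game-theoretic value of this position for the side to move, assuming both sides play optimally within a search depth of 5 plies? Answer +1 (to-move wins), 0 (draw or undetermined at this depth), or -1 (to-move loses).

[(4,1)] O move#1: h0:-1:-1/(3,1), h0:-2:-1/(2,1), h0:-3:+1/(1,1)*, h0:-4:-1/(0,1), h1:-1:-1/(4,0)
[(1,1)] X move#2: h0:-1:-1/(0,1)*, h1:-1:-1/(1,0)
[(0,1)] O move#3: h1:-1:+1/(0,0)*
[(0,0)] end (terminal -1, X#4); searched (4,1) to 5

value((4,1), O) = +1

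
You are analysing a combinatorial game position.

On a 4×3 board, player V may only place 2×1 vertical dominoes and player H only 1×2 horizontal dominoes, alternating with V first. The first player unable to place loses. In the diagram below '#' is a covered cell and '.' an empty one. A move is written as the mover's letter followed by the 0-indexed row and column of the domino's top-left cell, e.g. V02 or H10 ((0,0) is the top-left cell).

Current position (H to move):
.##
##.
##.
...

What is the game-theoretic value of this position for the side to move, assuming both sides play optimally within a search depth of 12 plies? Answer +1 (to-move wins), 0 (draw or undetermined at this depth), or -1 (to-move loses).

value(.##/##./##./..., H) = -1

ply 1, H at .##/##./##./... | H30=-1→.##/##./##./##.*; H31=-1→.##/##./##./.##
ply 2, V at .##/##./##./##. | V12=+1→.##/###/###/##.*; V22=+1→.##/##./###/###
ply 3: .##/###/###/##. is terminal -1 (H); from .##/##./##./... depth 12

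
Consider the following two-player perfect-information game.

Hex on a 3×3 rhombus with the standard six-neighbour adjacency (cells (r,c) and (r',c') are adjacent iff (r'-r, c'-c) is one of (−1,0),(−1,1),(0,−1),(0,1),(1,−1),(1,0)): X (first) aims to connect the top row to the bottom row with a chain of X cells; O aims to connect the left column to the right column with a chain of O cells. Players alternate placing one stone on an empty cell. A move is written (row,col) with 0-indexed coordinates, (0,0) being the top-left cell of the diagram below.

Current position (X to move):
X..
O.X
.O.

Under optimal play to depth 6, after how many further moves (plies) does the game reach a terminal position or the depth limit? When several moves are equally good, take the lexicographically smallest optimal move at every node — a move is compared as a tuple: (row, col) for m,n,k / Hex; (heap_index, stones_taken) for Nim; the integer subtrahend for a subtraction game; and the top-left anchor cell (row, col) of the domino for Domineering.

PV length from [X../O.X/.O.]: 5 plies

ply 1, X at X../O.X/.O. | (0,1)=-1→XX./O.X/.O.; (0,2)=-1→X.X/O.X/.O.; (1,1)=+1→X../OXX/.O.*; (2,0)=-1→X../O.X/XO.; (2,2)=-1→X../O.X/.OX
ply 2, O at X../OXX/.O. | (0,1)=-1→XO./OXX/.O.*; (0,2)=-1→X.O/OXX/.O.; (2,0)=-1→X../OXX/OO.; (2,2)=-1→X../OXX/.OO
ply 3, X at XO./OXX/.O. | (0,2)=+1→XOX/OXX/.O.*; (2,0)=-1→XO./OXX/XO.; (2,2)=-1→XO./OXX/.OX
ply 4, O at XOX/OXX/.O. | (2,0)=-1→XOX/OXX/OO.*; (2,2)=-1→XOX/OXX/.OO
ply 5, X at XOX/OXX/OO. | (2,2)=+1→XOX/OXX/OOX*
ply 6: XOX/OXX/OOX is terminal -1 (O); from X../O.X/.O. depth 6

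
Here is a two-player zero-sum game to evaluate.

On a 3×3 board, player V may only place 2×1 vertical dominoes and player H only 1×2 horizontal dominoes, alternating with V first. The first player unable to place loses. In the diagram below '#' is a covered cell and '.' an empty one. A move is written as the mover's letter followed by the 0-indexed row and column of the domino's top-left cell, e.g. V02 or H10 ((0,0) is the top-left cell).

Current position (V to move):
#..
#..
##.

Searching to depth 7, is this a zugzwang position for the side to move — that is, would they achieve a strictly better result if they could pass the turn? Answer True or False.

ply 1, V at #../#../##. | V01=+1→##./##./##.*; V02=+1→#.#/#.#/##.; V12=-1→#../#.#/###
ply 2: ##./##./##. is terminal -1 (H); from #../#../##. depth 7
pass branch (H moves first from the same position):
  | ply 1, H at #../#../##. | H01=-1→###/#../##.; H11=+1→#../###/##.*
  | ply 2: #../###/##. is terminal -1 (V); from #../#../##. depth 7
V moving scores +1; V passing scores -1

zugzwang(#../#../##., V) = False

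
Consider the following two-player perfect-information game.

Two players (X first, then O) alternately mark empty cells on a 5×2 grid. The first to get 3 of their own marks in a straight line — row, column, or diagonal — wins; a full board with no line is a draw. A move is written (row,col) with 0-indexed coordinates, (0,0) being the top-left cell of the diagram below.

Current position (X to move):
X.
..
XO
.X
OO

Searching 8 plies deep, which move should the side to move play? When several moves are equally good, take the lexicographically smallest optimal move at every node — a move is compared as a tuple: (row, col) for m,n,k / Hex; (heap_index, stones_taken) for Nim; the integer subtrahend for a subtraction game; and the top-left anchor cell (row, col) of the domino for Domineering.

p1 X@[X./../XO/.X/OO]: (0,1)[XX/../XO/.X/OO]+0 (1,0)[X./X./XO/.X/OO]+1* (1,1)[X./.X/XO/.X/OO]+0 (3,0)[X./../XO/XX/OO]+0
p2 O@[X./X./XO/.X/OO] terminal -1; root [X./../XO/.X/OO] d8

X's best at [X./../XO/.X/OO]: (1,0)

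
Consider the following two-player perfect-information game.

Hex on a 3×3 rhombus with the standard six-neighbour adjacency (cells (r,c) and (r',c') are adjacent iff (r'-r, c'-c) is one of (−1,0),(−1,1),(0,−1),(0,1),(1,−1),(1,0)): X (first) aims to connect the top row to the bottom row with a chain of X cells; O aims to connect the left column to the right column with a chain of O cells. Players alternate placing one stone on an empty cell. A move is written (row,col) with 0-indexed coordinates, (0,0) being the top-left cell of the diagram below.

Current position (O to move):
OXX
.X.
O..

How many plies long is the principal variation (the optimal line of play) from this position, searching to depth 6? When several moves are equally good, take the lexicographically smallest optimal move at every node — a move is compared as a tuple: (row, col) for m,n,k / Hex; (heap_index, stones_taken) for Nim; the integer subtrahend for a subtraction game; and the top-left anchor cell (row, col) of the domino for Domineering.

PV length from [OXX/.X./O..]: 3 plies

[OXX/.X./O..] O move#1: (1,0):-1/OXX/OX./O.., (1,2):-1/OXX/.XO/O.., (2,1):+1/OXX/.X./OO.*, (2,2):-1/OXX/.X./O.O
[OXX/.X./OO.] X move#2: (1,0):-1/OXX/XX./OO.*, (1,2):-1/OXX/.XX/OO., (2,2):-1/OXX/.X./OOX
[OXX/XX./OO.] O move#3: (1,2):+1/OXX/XXO/OO.*, (2,2):+1/OXX/XX./OOO
[OXX/XXO/OO.] end (terminal -1, X#4); searched OXX/.X./O.. to 6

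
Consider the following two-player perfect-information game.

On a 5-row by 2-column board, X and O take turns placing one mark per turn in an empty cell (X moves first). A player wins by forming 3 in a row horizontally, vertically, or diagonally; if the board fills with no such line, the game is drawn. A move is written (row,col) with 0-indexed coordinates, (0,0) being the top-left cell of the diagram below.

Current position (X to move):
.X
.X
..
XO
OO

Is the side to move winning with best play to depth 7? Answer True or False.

X winning at [.X/.X/../XO/OO]: True

ply 1, X at .X/.X/../XO/OO | (0,0)=-1→XX/.X/../XO/OO; (1,0)=-1→.X/XX/../XO/OO; (2,0)=-1→.X/.X/X./XO/OO; (2,1)=+1→.X/.X/.X/XO/OO*
ply 2: .X/.X/.X/XO/OO is terminal -1 (O); from .X/.X/../XO/OO depth 7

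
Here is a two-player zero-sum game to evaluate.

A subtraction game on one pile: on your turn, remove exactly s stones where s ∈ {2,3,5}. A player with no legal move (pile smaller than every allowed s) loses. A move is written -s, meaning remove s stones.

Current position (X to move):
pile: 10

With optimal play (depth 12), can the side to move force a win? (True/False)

[10] X move#1: -2:+1/8*, -3:+1/7, -5:-1/5
[8] O move#2: -2:-1/6*, -3:-1/5, -5:-1/3
[6] X move#3: -2:-1/4, -3:-1/3, -5:+1/1*
[1] end (terminal -1, O#4); searched 10 to 12

X winning at [10]: True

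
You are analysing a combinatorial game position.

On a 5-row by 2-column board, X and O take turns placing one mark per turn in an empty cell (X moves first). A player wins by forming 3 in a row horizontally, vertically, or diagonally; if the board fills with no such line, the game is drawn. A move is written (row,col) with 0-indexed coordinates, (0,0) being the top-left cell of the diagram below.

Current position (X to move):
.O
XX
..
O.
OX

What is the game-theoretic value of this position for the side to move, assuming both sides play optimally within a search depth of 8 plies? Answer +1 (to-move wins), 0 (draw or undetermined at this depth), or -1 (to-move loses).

[.O/XX/../O./OX] X move#1: (0,0):-1/XO/XX/../O./OX, (2,0):+0/.O/XX/X./O./OX*, (2,1):-1/.O/XX/.X/O./OX, (3,1):-1/.O/XX/../OX/OX
[.O/XX/X./O./OX] O move#2: (0,0):+0/OO/XX/X./O./OX*, (2,1):-1/.O/XX/XO/O./OX, (3,1):-1/.O/XX/X./OO/OX
[OO/XX/X./O./OX] X move#3: (2,1):+0/OO/XX/XX/O./OX*, (3,1):+0/OO/XX/X./OX/OX
[OO/XX/XX/O./OX] O move#4: (3,1):+0/OO/XX/XX/OO/OX*
[OO/XX/XX/OO/OX] end (terminal +0, X#5); searched .O/XX/../O./OX to 8

value(.O/XX/../O./OX, X) = 0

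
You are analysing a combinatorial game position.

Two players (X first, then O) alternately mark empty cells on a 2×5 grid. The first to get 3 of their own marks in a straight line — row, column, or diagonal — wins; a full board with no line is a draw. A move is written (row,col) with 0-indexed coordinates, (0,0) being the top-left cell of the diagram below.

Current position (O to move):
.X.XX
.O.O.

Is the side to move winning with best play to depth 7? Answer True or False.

[.X.XX/.O.O.] O move#1: (0,0):-1/OX.XX/.O.O., (0,2):+0/.XOXX/.O.O., (1,0):-1/.X.XX/OO.O., (1,2):+1/.X.XX/.OOO.*, (1,4):-1/.X.XX/.O.OO
[.X.XX/.OOO.] end (terminal -1, X#2); searched .X.XX/.O.O. to 7

O winning at [.X.XX/.O.O.]: True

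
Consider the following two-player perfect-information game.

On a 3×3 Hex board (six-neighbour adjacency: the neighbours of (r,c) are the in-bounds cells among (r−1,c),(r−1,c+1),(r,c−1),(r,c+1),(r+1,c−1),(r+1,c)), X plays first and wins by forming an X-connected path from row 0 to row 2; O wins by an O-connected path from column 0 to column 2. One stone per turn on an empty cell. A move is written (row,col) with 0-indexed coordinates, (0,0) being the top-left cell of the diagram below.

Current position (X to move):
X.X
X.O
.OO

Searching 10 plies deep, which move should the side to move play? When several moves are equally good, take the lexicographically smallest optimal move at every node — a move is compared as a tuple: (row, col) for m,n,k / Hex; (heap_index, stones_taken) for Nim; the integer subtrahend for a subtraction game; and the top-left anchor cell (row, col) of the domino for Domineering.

X's best at [X.X/X.O/.OO]: (2,0)

[X.X/X.O/.OO] X move#1: (0,1):-1/XXX/X.O/.OO, (1,1):-1/X.X/XXO/.OO, (2,0):+1/X.X/X.O/XOO*
[X.X/X.O/XOO] end (terminal -1, O#2); searched X.X/X.O/.OO to 10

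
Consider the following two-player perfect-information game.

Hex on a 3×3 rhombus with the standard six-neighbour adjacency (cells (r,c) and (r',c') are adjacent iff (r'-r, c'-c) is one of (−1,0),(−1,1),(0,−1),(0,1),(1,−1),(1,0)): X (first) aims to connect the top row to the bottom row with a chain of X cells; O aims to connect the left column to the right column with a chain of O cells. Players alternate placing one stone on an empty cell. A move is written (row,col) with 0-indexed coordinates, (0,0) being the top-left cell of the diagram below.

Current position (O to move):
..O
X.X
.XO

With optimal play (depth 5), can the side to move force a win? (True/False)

O winning at [..O/X.X/.XO]: False

ply 1, O at ..O/X.X/.XO | (0,0)=-1→O.O/X.X/.XO*; (0,1)=-1→.OO/X.X/.XO; (1,1)=-1→..O/XOX/.XO; (2,0)=-1→..O/X.X/OXO
ply 2, X at O.O/X.X/.XO | (0,1)=+1→OXO/X.X/.XO*; (1,1)=-1→O.O/XXX/.XO; (2,0)=-1→O.O/X.X/XXO
ply 3, O at OXO/X.X/.XO | (1,1)=-1→OXO/XOX/.XO*; (2,0)=-1→OXO/X.X/OXO
ply 4, X at OXO/XOX/.XO | (2,0)=+1→OXO/XOX/XXO*
ply 5: OXO/XOX/XXO is terminal -1 (O); from ..O/X.X/.XO depth 5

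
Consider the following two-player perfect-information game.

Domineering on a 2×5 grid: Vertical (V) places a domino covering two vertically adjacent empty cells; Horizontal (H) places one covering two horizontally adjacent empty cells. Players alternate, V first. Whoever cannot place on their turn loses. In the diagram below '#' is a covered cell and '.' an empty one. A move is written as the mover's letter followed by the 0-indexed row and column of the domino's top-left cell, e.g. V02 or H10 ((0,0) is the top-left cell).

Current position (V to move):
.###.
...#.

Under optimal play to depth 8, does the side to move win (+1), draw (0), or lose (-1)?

value(.###./...#., V) = +1

ply 1, V at .###./...#. | V00=+1→####./#..#.*; V04=-1→.####/...##
ply 2, H at ####./#..#. | H11=-1→####./####.*
ply 3, V at ####./####. | V04=+1→#####/#####*
ply 4: #####/##### is terminal -1 (H); from .###./...#. depth 8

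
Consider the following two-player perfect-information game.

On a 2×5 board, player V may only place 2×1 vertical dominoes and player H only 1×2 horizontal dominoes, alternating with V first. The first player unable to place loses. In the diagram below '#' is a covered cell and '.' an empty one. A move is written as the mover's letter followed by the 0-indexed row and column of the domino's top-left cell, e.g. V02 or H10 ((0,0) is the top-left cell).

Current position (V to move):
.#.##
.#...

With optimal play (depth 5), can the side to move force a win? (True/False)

p1 V@[.#.##/.#...]: V00[##.##/##...]-1 V02[.####/.##..]+1*
p2 H@[.####/.##..]: H13[.####/.####]-1*
p3 V@[.####/.####]: V00[#####/#####]+1*
p4 H@[#####/#####] terminal -1; root [.#.##/.#...] d5

V winning at [.#.##/.#...]: True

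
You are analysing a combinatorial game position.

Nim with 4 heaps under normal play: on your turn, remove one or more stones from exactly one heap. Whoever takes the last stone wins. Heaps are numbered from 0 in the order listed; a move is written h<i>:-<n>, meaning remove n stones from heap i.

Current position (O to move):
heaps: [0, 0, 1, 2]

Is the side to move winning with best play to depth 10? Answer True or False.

p1 O@[(0,0,1,2)]: h2:-1[(0,0,0,2)]-1 h3:-1[(0,0,1,1)]+1* h3:-2[(0,0,1,0)]-1
p2 X@[(0,0,1,1)]: h2:-1[(0,0,0,1)]-1* h3:-1[(0,0,1,0)]-1
p3 O@[(0,0,0,1)]: h3:-1[(0,0,0,0)]+1*
p4 X@[(0,0,0,0)] terminal -1; root [(0,0,1,2)] d10

O winning at [(0,0,1,2)]: True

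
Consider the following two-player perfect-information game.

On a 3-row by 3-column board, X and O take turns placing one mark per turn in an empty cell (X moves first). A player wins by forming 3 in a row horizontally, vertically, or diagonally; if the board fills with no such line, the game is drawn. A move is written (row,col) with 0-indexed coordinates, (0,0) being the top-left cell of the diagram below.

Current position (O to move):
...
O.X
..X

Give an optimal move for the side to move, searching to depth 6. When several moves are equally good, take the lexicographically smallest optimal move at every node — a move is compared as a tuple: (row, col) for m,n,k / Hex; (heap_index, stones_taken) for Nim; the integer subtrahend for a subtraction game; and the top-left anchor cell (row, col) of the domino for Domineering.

O's best at [.../O.X/..X]: (0,2)

[.../O.X/..X] O move#1: (0,0):-1/O../O.X/..X, (0,1):-1/.O./O.X/..X, (0,2):+0/..O/O.X/..X*, (1,1):-1/.../OOX/..X, (2,0):-1/.../O.X/O.X, (2,1):-1/.../O.X/.OX
[..O/O.X/..X] X move#2: (0,0):+0/X.O/O.X/..X*, (0,1):-1/.XO/O.X/..X, (1,1):-1/..O/OXX/..X, (2,0):+0/..O/O.X/X.X, (2,1):-1/..O/O.X/.XX
[X.O/O.X/..X] O move#3: (0,1):-1/XOO/O.X/..X, (1,1):+0/X.O/OOX/..X*, (2,0):-1/X.O/O.X/O.X, (2,1):-1/X.O/O.X/.OX
[X.O/OOX/..X] X move#4: (0,1):-1/XXO/OOX/..X, (2,0):+0/X.O/OOX/X.X*, (2,1):-1/X.O/OOX/.XX
[X.O/OOX/X.X] O move#5: (0,1):-1/XOO/OOX/X.X, (2,1):+0/X.O/OOX/XOX*
[X.O/OOX/XOX] X move#6: (0,1):+0/XXO/OOX/XOX*
[XXO/OOX/XOX] end (terminal +0, O#7); searched .../O.X/..X to 6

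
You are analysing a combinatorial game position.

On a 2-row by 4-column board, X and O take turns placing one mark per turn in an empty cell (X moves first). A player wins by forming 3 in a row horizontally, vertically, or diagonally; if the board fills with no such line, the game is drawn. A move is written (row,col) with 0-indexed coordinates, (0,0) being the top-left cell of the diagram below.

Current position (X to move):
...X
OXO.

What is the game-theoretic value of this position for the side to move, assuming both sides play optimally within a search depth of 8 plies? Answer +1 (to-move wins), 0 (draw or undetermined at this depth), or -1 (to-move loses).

value(...X/OXO., X) = 0

[...X/OXO.] X move#1: (0,0):+0/X..X/OXO.*, (0,1):+0/.X.X/OXO., (0,2):+0/..XX/OXO., (1,3):+0/...X/OXOX
[X..X/OXO.] O move#2: (0,1):+0/XO.X/OXO.*, (0,2):+0/X.OX/OXO., (1,3):+0/X..X/OXOO
[XO.X/OXO.] X move#3: (0,2):+0/XOXX/OXO.*, (1,3):+0/XO.X/OXOX
[XOXX/OXO.] O move#4: (1,3):+0/XOXX/OXOO*
[XOXX/OXOO] end (terminal +0, X#5); searched ...X/OXO. to 8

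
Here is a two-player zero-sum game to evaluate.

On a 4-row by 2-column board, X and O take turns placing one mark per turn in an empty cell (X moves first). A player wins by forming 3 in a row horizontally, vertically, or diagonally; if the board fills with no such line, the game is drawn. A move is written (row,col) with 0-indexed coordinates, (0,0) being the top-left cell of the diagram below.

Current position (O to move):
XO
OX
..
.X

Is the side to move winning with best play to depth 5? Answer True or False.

O winning at [XO/OX/../.X]: False

ply 1, O at XO/OX/../.X | (2,0)=-1→XO/OX/O./.X; (2,1)=+0→XO/OX/.O/.X*; (3,0)=-1→XO/OX/../OX
ply 2, X at XO/OX/.O/.X | (2,0)=+0→XO/OX/XO/.X*; (3,0)=+0→XO/OX/.O/XX
ply 3, O at XO/OX/XO/.X | (3,0)=+0→XO/OX/XO/OX*
ply 4: XO/OX/XO/OX is terminal +0 (X); from XO/OX/../.X depth 5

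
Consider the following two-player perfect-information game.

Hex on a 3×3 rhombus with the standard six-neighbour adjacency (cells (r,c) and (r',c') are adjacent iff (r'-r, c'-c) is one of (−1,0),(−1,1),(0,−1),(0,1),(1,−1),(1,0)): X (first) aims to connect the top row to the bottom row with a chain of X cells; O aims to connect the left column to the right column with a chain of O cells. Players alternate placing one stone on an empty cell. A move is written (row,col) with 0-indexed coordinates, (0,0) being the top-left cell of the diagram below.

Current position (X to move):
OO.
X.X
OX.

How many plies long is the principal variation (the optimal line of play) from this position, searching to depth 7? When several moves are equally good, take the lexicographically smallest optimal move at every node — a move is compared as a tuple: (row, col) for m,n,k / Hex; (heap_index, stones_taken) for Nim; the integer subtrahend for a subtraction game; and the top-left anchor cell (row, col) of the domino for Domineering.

PV length from [OO./X.X/OX.]: 1 ply

p1 X@[OO./X.X/OX.]: (0,2)[OOX/X.X/OX.]+1* (1,1)[OO./XXX/OX.]-1 (2,2)[OO./X.X/OXX]-1
p2 O@[OOX/X.X/OX.] terminal -1; root [OO./X.X/OX.] d7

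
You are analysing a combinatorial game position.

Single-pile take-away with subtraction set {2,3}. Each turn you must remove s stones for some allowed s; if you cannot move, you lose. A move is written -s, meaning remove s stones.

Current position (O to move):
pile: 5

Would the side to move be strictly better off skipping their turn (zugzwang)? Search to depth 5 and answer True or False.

[5] O move#1: -2:-1/3*, -3:-1/2
[3] X move#2: -2:+1/1*, -3:+1/0
[1] end (terminal -1, O#3); searched 5 to 5
suppose O passes — search the same position with X to move:
pass> [5] X move#1: -2:-1/3*, -3:-1/2
pass> [3] O move#2: -2:+1/1*, -3:+1/0
pass> [1] end (terminal -1, X#3); searched 5 to 5
for O: play -1, pass +1

zugzwang(5, O) = True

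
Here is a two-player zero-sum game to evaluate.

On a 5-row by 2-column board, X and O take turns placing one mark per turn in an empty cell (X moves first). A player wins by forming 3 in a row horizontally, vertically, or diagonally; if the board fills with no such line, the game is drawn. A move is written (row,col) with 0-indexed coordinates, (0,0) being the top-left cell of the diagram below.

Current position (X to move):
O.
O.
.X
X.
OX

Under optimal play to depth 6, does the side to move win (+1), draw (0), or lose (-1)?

value(O./O./.X/X./OX, X) = +1

p1 X@[O./O./.X/X./OX]: (0,1)[OX/O./.X/X./OX]-1 (1,1)[O./OX/.X/X./OX]-1 (2,0)[O./O./XX/X./OX]+0 (3,1)[O./O./.X/XX/OX]+1*
p2 O@[O./O./.X/XX/OX] terminal -1; root [O./O./.X/X./OX] d6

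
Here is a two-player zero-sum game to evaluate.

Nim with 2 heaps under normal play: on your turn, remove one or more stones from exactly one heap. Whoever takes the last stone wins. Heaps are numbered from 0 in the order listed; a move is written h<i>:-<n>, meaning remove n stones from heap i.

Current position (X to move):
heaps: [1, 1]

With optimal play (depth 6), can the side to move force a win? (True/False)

ply 1, X at (1,1) | h0:-1=-1→(0,1)*; h1:-1=-1→(1,0)
ply 2, O at (0,1) | h1:-1=+1→(0,0)*
ply 3: (0,0) is terminal -1 (X); from (1,1) depth 6

X winning at [(1,1)]: False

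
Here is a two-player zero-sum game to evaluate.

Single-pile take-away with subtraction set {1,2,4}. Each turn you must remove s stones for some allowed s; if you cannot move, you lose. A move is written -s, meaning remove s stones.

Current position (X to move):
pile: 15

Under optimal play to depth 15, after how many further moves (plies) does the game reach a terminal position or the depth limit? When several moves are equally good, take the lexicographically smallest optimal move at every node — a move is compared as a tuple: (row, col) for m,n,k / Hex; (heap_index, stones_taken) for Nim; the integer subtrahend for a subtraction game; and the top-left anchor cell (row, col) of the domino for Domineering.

[15] X move#1: -1:-1/14*, -2:-1/13, -4:-1/11
[14] O move#2: -1:-1/13, -2:+1/12*, -4:-1/10
[12] X move#3: -1:-1/11*, -2:-1/10, -4:-1/8
[11] O move#4: -1:-1/10, -2:+1/9*, -4:-1/7
[9] X move#5: -1:-1/8*, -2:-1/7, -4:-1/5
[8] O move#6: -1:-1/7, -2:+1/6*, -4:-1/4
[6] X move#7: -1:-1/5*, -2:-1/4, -4:-1/2
[5] O move#8: -1:-1/4, -2:+1/3*, -4:-1/1
[3] X move#9: -1:-1/2*, -2:-1/1
[2] O move#10: -1:-1/1, -2:+1/0*
[0] end (terminal -1, X#11); searched 15 to 15

PV length from [15]: 10 plies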